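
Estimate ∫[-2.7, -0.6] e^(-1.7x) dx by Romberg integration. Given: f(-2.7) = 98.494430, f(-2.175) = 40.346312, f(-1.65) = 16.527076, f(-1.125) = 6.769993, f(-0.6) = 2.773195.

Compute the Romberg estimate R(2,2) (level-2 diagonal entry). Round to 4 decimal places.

56.3481

R(0,0) (trapezoid, 1 panel, h=2.1000): 106.331006
R(1,0) (trapezoid, 2 panels, h=1.0500): 70.518933
R(2,0) (trapezoid, 4 panels, h=0.5250): 59.995527
R(1,1) = 70.518933 + (70.518933 − 106.331006)/3 = 58.581575
R(2,1) = 59.995527 + (59.995527 − 70.518933)/3 = 56.487725
R(2,2) = 56.487725 + (56.487725 − 58.581575)/15 = 56.348135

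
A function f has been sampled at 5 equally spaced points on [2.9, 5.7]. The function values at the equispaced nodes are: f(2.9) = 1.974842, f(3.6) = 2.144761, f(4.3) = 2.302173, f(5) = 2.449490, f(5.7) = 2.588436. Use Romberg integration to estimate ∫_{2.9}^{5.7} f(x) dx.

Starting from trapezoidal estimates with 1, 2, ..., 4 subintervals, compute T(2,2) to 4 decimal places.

6.4271

T(0,0) (trapezoid, 1 panel, h=2.8000): 6.388589
T(1,0) (trapezoid, 2 panels, h=1.4000): 6.417337
T(2,0) (trapezoid, 4 panels, h=0.7000): 6.424644
T(1,1) = 6.417337 + (6.417337 − 6.388589)/3 = 6.426920
T(2,1) = 6.424644 + (6.424644 − 6.417337)/3 = 6.427080
T(2,2) = 6.427080 + (6.427080 − 6.426920)/15 = 6.427091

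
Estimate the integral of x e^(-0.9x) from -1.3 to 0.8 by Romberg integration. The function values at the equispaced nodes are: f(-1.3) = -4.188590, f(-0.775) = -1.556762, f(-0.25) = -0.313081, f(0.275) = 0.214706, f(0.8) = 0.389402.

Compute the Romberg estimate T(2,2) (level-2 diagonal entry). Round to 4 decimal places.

-1.7103

T(0,0) (trapezoid, 1 panel, h=2.1000): -3.989147
T(1,0) (trapezoid, 2 panels, h=1.0500): -2.323309
T(2,0) (trapezoid, 4 panels, h=0.5250): -1.866234
T(1,1) = -2.323309 + (-2.323309 − (-3.989147))/3 = -1.768030
T(2,1) = -1.866234 + (-1.866234 − (-2.323309))/3 = -1.713876
T(2,2) = -1.713876 + (-1.713876 − (-1.768030))/15 = -1.710266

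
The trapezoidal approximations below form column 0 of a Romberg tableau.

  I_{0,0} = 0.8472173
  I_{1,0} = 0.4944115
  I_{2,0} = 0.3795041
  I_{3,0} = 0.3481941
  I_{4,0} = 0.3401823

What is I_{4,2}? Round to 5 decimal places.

Richardson extrapolation on the trapezoidal column (denominator 4−1=3):
I_{3,1} = 0.3481941 + (0.3481941 − 0.3795041)/3 = 0.3377574
I_{4,1} = (4·0.3401823 − 0.3481941) / 3 = 0.3375117
I_{4,2} = (16·0.3375117 − 0.3377574) / 15 = 0.3374953

0.33750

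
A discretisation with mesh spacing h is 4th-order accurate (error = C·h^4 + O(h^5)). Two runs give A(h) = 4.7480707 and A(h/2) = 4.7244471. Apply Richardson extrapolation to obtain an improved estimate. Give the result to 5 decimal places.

Extrapolated value = (16·A(h/2) − A(h)) / (16 − 1)
= (16·4.7244471 − 4.7480707) / 15
= 70.8430829 / 15 = 4.7228722

4.72287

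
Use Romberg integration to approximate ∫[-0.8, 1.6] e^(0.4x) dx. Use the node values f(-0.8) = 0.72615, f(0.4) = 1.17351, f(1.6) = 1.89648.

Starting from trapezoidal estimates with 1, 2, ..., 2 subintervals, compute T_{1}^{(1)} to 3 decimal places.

T_{0}^{(0)} (trapezoid, 1 panel, h=2.4000): 3.14716
T_{1}^{(0)} (trapezoid, 2 panels, h=1.2000): 2.98179
T_{1}^{(1)} = 2.98179 + (2.98179 − 3.14716)/3 = 2.92667

2.927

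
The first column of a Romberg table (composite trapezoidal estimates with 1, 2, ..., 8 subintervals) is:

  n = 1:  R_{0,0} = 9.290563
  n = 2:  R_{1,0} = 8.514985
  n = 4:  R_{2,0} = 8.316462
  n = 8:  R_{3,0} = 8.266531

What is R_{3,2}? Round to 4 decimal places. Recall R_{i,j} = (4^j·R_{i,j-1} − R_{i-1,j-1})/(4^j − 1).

8.2499

R_{2,1} = 8.316462 + (8.316462 − 8.514985)/3 = 8.250288
R_{3,1} = 8.266531 + (8.266531 − 8.316462)/3 = 8.249887
R_{3,2} = (16·8.249887 − 8.250288) / 15 = 8.249860
(Column j=1 coincides with Simpson's rule on the same nodes.)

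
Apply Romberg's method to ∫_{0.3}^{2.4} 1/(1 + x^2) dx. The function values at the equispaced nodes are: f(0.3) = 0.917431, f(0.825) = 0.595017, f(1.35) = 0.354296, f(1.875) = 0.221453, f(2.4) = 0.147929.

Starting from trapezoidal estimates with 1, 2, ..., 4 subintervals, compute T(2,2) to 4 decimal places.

T(0,0) (trapezoid, 1 panel, h=2.1000): 1.118628
T(1,0) (trapezoid, 2 panels, h=1.0500): 0.931325
T(2,0) (trapezoid, 4 panels, h=0.5250): 0.894309
T(1,1) = 0.931325 + (0.931325 − 1.118628)/3 = 0.868891
T(2,1) = 0.894309 + (0.894309 − 0.931325)/3 = 0.881970
T(2,2) = 0.881970 + (0.881970 − 0.868891)/15 = 0.882842

0.8828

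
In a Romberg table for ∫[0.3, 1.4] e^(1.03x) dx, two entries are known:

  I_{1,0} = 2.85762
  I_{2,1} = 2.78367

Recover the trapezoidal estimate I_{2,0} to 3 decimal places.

2.802

From I_{2,1} = (4·I_{2,0} − I_{1,0})/3, solve for I_{2,0}:
4·I_{2,0} = 3·2.78367 + 2.85762 = 11.20863
I_{2,0} = 2.80216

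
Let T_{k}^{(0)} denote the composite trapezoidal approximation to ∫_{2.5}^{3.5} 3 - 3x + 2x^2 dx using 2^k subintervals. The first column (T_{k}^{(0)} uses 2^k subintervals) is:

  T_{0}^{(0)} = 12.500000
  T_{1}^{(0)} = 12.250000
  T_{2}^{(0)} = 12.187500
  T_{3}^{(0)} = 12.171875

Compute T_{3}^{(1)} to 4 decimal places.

T_{3}^{(1)} = (4·12.171875 − 12.187500) / 3 = 12.166667

12.1667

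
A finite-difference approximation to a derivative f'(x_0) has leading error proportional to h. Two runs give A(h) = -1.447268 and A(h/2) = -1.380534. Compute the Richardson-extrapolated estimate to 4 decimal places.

Extrapolated value = (2·A(h/2) − A(h)) / (2 − 1)
= (2·(-1.380534) − (-1.447268)) / 1
= -1.313800 / 1 = -1.313800

-1.3138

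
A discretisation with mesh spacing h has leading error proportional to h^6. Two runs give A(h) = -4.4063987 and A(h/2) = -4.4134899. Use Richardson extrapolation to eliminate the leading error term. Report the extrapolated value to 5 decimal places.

The leading error scales as h^6; refining by a factor of 2 reduces it by 2^6 = 64.
Extrapolated value = (64·A(h/2) − A(h)) / (64 − 1)
= (64·(-4.4134899) − (-4.4063987)) / 63
= -278.0569549 / 63 = -4.4136025

-4.41360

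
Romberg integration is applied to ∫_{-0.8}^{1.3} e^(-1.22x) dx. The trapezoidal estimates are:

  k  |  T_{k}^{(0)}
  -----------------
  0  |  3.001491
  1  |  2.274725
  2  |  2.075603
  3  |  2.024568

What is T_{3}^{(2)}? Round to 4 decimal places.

2.0074

Richardson extrapolation on the trapezoidal column (denominator 4−1=3):
T_{2}^{(1)} = 2.075603 + (2.075603 − 2.274725)/3 = 2.009229
T_{3}^{(1)} = 2.024568 + (2.024568 − 2.075603)/3 = 2.007556
T_{3}^{(2)} = (16·2.007556 − 2.009229) / 15 = 2.007444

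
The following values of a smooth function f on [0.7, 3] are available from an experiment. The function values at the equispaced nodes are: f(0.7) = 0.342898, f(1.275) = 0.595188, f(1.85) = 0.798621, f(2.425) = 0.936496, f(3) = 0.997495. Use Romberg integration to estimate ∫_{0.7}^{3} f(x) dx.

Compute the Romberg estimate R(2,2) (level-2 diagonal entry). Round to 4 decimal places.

R(0,0) (trapezoid, 1 panel, h=2.3000): 1.541452
R(1,0) (trapezoid, 2 panels, h=1.1500): 1.689140
R(2,0) (trapezoid, 4 panels, h=0.5750): 1.725288
R(1,1) = 1.689140 + (1.689140 − 1.541452)/3 = 1.738369
R(2,1) = 1.725288 + (1.725288 − 1.689140)/3 = 1.737337
R(2,2) = 1.737337 + (1.737337 − 1.738369)/15 = 1.737268

1.7373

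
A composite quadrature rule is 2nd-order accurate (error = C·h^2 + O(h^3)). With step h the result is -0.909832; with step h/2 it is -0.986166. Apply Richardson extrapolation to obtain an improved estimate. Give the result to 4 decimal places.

-1.0116

Extrapolated value = (4·A(h/2) − A(h)) / (4 − 1)
= (4·(-0.986166) − (-0.909832)) / 3
= -3.034832 / 3 = -1.011611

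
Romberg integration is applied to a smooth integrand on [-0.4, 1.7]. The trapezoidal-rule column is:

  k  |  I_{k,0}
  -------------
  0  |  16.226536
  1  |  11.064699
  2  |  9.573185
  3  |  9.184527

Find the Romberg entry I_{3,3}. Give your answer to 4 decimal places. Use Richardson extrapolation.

Richardson extrapolation on the trapezoidal column (denominator 4−1=3):
I_{1,1} = 11.064699 + (11.064699 − 16.226536)/3 = 9.344087
I_{2,1} = (4·9.573185 − 11.064699) / 3 = 9.076014
I_{3,1} = (4·9.184527 − 9.573185) / 3 = 9.054974
I_{2,2} = (16·9.076014 − 9.344087) / 15 = 9.058142
I_{3,2} = 9.054974 + (9.054974 − 9.076014)/15 = 9.053571
I_{3,3} = 9.053571 + (9.053571 − 9.058142)/63 = 9.053498

9.0535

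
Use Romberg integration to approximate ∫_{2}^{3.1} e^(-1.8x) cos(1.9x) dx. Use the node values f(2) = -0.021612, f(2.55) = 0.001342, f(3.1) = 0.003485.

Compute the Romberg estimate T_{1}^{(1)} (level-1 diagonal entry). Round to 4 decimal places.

-0.0023

T_{0}^{(0)} (trapezoid, 1 panel, h=1.1000): -0.009970
T_{1}^{(0)} (trapezoid, 2 panels, h=0.5500): -0.004247
T_{1}^{(1)} = -0.004247 + (-0.004247 − (-0.009970))/3 = -0.002339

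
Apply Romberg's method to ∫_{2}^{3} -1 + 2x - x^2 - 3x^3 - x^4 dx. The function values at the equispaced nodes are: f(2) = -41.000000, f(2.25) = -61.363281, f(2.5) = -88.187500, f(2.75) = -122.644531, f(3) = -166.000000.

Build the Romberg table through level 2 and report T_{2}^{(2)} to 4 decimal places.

T_{0}^{(0)} (trapezoid, 1 panel, h=1.0000): -103.500000
T_{1}^{(0)} (trapezoid, 2 panels, h=0.5000): -95.843750
T_{2}^{(0)} (trapezoid, 4 panels, h=0.2500): -93.923828
T_{1}^{(1)} = -95.843750 + (-95.843750 − (-103.500000))/3 = -93.291667
T_{2}^{(1)} = -93.923828 + (-93.923828 − (-95.843750))/3 = -93.283854
T_{2}^{(2)} = -93.283854 + (-93.283854 − (-93.291667))/15 = -93.283333

-93.2833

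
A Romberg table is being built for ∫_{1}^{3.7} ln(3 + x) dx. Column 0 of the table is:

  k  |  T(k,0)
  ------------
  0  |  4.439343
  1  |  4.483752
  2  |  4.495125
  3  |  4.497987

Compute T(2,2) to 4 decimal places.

T(1,1) = (4·4.483752 − 4.439343) / 3 = 4.498555
T(2,1) = (4·4.495125 − 4.483752) / 3 = 4.498916
T(2,2) = (16·4.498916 − 4.498555) / 15 = 4.498940

4.4989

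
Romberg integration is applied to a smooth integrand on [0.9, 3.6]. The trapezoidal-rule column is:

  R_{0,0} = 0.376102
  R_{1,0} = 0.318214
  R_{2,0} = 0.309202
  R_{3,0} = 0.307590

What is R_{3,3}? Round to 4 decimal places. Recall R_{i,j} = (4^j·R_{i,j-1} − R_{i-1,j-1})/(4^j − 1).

0.3071

Richardson extrapolation on the trapezoidal column (denominator 4−1=3):
R_{1,1} = (4·0.318214 − 0.376102) / 3 = 0.298918
R_{2,1} = 0.309202 + (0.309202 − 0.318214)/3 = 0.306198
R_{3,1} = (4·0.307590 − 0.309202) / 3 = 0.307053
R_{2,2} = 0.306198 + (0.306198 − 0.298918)/15 = 0.306683
R_{3,2} = 0.307053 + (0.307053 − 0.306198)/15 = 0.307110
R_{3,3} = 0.307110 + (0.307110 − 0.306683)/63 = 0.307117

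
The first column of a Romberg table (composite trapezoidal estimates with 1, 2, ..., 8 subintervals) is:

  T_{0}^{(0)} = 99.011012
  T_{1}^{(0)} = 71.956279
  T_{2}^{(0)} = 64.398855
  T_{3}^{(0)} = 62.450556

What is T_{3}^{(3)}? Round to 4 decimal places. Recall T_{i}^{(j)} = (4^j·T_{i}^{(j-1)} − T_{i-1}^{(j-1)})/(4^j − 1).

61.7957

Richardson extrapolation on the trapezoidal column (denominator 4−1=3):
T_{1}^{(1)} = 71.956279 + (71.956279 − 99.011012)/3 = 62.938035
T_{2}^{(1)} = (4·64.398855 − 71.956279) / 3 = 61.879714
T_{3}^{(1)} = 62.450556 + (62.450556 − 64.398855)/3 = 61.801123
T_{2}^{(2)} = (16·61.879714 − 62.938035) / 15 = 61.809159
T_{3}^{(2)} = 61.801123 + (61.801123 − 61.879714)/15 = 61.795884
T_{3}^{(3)} = 61.795884 + (61.795884 − 61.809159)/63 = 61.795673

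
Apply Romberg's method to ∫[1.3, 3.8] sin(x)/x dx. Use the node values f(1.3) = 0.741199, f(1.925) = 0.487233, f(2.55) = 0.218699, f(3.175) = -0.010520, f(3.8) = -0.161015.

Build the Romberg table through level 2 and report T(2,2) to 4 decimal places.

T(0,0) (trapezoid, 1 panel, h=2.5000): 0.725230
T(1,0) (trapezoid, 2 panels, h=1.2500): 0.635989
T(2,0) (trapezoid, 4 panels, h=0.6250): 0.615940
T(1,1) = 0.635989 + (0.635989 − 0.725230)/3 = 0.606242
T(2,1) = 0.615940 + (0.615940 − 0.635989)/3 = 0.609257
T(2,2) = 0.609257 + (0.609257 − 0.606242)/15 = 0.609458

0.6095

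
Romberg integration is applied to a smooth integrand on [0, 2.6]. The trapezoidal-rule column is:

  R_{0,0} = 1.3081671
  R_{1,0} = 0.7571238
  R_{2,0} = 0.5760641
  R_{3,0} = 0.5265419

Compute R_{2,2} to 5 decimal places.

0.51186

Richardson extrapolation on the trapezoidal column (denominator 4−1=3):
R_{1,1} = 0.7571238 + (0.7571238 − 1.3081671)/3 = 0.5734427
R_{2,1} = 0.5760641 + (0.5760641 − 0.7571238)/3 = 0.5157109
R_{2,2} = (16·0.5157109 − 0.5734427) / 15 = 0.5118621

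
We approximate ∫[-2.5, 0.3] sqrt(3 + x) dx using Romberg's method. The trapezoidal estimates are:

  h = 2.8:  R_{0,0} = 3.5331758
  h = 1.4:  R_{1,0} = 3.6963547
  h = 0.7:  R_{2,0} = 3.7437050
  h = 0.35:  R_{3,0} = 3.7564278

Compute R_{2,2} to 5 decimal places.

3.76007

R_{1,1} = (4·3.6963547 − 3.5331758) / 3 = 3.7507477
R_{2,1} = 3.7437050 + (3.7437050 − 3.6963547)/3 = 3.7594884
R_{2,2} = 3.7594884 + (3.7594884 − 3.7507477)/15 = 3.7600711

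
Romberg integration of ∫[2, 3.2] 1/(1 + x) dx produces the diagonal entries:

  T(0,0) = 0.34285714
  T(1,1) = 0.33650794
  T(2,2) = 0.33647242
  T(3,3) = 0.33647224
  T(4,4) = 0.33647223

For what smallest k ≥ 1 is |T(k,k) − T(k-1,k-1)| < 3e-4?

|T(1,1) − T(0,0)| = 0.00634920 ≥ 3e-4
|T(2,2) − T(1,1)| = 0.00003552 < 3e-4

k = 2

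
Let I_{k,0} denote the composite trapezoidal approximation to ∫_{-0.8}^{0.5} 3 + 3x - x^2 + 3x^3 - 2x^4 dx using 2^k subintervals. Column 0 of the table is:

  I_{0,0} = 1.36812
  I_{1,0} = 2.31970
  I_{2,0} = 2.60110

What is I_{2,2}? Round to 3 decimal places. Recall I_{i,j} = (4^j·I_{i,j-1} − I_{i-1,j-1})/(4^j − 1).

2.699

Richardson extrapolation on the trapezoidal column (denominator 4−1=3):
I_{1,1} = 2.31970 + (2.31970 − 1.36812)/3 = 2.63689
I_{2,1} = 2.60110 + (2.60110 − 2.31970)/3 = 2.69490
I_{2,2} = 2.69490 + (2.69490 − 2.63689)/15 = 2.69877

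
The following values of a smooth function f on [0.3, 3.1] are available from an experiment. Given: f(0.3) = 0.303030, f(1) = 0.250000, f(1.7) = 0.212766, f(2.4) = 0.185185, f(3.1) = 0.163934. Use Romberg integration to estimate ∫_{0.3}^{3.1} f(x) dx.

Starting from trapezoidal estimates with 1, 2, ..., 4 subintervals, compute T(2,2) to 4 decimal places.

T(0,0) (trapezoid, 1 panel, h=2.8000): 0.653750
T(1,0) (trapezoid, 2 panels, h=1.4000): 0.624747
T(2,0) (trapezoid, 4 panels, h=0.7000): 0.617003
T(1,1) = 0.624747 + (0.624747 − 0.653750)/3 = 0.615079
T(2,1) = 0.617003 + (0.617003 − 0.624747)/3 = 0.614422
T(2,2) = 0.614422 + (0.614422 − 0.615079)/15 = 0.614378

0.6144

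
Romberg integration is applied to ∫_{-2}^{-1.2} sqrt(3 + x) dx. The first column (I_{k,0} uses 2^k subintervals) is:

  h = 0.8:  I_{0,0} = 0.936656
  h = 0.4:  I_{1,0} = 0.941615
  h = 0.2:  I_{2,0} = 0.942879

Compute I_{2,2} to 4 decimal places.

Richardson extrapolation on the trapezoidal column (denominator 4−1=3):
I_{1,1} = (4·0.941615 − 0.936656) / 3 = 0.943268
I_{2,1} = (4·0.942879 − 0.941615) / 3 = 0.943300
I_{2,2} = 0.943300 + (0.943300 − 0.943268)/15 = 0.943302

0.9433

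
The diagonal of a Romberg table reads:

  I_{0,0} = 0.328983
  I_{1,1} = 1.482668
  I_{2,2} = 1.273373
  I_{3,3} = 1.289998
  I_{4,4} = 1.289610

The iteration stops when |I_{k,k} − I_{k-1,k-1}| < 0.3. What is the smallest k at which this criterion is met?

|I_{1,1} − I_{0,0}| = 1.153685 ≥ 0.3
|I_{2,2} − I_{1,1}| = 0.209295 < 0.3

k = 2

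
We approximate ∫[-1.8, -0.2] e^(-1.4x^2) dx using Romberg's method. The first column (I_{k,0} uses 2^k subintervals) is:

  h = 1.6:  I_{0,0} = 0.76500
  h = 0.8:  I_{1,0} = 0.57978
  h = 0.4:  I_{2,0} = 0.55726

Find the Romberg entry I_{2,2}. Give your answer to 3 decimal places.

0.552

I_{1,1} = (4·0.57978 − 0.76500) / 3 = 0.51804
I_{2,1} = (4·0.55726 − 0.57978) / 3 = 0.54975
I_{2,2} = 0.54975 + (0.54975 − 0.51804)/15 = 0.55186
(Column j=1 coincides with Simpson's rule on the same nodes.)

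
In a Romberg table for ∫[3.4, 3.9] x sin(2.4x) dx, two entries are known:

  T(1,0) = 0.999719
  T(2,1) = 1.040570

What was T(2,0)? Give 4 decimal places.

From T(2,1) = (4·T(2,0) − T(1,0))/3, solve for T(2,0):
4·T(2,0) = 3·1.040570 + 0.999719 = 4.121429
T(2,0) = 1.030357

1.0304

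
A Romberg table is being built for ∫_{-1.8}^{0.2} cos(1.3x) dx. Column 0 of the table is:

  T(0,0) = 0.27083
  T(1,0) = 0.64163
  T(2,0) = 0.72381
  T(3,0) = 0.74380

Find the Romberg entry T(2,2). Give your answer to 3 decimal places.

0.750

Richardson extrapolation on the trapezoidal column (denominator 4−1=3):
T(1,1) = 0.64163 + (0.64163 − 0.27083)/3 = 0.76523
T(2,1) = (4·0.72381 − 0.64163) / 3 = 0.75120
T(2,2) = (16·0.75120 − 0.76523) / 15 = 0.75026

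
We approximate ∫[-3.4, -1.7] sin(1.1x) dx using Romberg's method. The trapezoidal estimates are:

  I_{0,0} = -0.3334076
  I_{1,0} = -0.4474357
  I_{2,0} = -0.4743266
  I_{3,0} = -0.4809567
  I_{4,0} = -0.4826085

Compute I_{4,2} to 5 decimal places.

-0.48316

Richardson extrapolation on the trapezoidal column (denominator 4−1=3):
I_{3,1} = (4·(-0.4809567) − (-0.4743266)) / 3 = -0.4831667
I_{4,1} = (4·(-0.4826085) − (-0.4809567)) / 3 = -0.4831591
I_{4,2} = -0.4831591 + (-0.4831591 − (-0.4831667))/15 = -0.4831586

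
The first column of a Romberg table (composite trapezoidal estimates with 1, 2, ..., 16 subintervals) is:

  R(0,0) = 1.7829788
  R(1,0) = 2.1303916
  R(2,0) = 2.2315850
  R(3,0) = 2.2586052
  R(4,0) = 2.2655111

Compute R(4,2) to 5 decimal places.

2.26783

Richardson extrapolation on the trapezoidal column (denominator 4−1=3):
R(3,1) = 2.2586052 + (2.2586052 − 2.2315850)/3 = 2.2676119
R(4,1) = 2.2655111 + (2.2655111 − 2.2586052)/3 = 2.2678131
R(4,2) = 2.2678131 + (2.2678131 − 2.2676119)/15 = 2.2678265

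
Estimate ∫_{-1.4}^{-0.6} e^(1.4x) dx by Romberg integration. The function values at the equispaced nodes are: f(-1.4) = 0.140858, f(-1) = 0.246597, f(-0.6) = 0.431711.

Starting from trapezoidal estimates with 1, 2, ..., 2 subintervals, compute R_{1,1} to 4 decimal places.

0.2079

R_{0,0} (trapezoid, 1 panel, h=0.8000): 0.229028
R_{1,0} (trapezoid, 2 panels, h=0.4000): 0.213153
R_{1,1} = 0.213153 + (0.213153 − 0.229028)/3 = 0.207861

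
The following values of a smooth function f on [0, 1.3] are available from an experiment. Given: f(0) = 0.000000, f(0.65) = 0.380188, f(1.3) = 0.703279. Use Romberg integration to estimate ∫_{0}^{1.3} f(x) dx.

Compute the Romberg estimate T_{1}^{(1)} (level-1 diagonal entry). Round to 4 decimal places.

0.4819

T_{0}^{(0)} (trapezoid, 1 panel, h=1.3000): 0.457131
T_{1}^{(0)} (trapezoid, 2 panels, h=0.6500): 0.475688
T_{1}^{(1)} = 0.475688 + (0.475688 − 0.457131)/3 = 0.481874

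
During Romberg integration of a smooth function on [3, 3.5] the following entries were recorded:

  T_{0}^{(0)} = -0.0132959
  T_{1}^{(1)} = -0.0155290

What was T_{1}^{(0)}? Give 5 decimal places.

-0.01497

From T_{1}^{(1)} = (4·T_{1}^{(0)} − T_{0}^{(0)})/3, solve for T_{1}^{(0)}:
4·T_{1}^{(0)} = 3·(-0.0155290) + (-0.0132959) = -0.0598829
T_{1}^{(0)} = -0.0149707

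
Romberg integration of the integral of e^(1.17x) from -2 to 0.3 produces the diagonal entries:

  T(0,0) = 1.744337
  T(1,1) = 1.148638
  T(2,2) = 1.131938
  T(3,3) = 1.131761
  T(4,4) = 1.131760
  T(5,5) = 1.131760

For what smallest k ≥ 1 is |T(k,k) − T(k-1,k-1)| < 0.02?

k = 2

|T(1,1) − T(0,0)| = 0.595699 ≥ 0.02
|T(2,2) − T(1,1)| = 0.016700 < 0.02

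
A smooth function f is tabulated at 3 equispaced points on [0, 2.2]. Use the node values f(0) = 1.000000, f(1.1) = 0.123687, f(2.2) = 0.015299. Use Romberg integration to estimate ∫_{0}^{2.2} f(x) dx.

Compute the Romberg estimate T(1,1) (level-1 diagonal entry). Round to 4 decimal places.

0.5537

T(0,0) (trapezoid, 1 panel, h=2.2000): 1.116829
T(1,0) (trapezoid, 2 panels, h=1.1000): 0.694470
T(1,1) = 0.694470 + (0.694470 − 1.116829)/3 = 0.553684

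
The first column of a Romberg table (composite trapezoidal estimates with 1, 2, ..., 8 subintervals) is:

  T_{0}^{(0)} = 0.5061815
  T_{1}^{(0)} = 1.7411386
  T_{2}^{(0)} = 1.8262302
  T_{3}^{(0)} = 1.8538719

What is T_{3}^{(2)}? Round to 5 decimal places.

Richardson extrapolation on the trapezoidal column (denominator 4−1=3):
T_{2}^{(1)} = 1.8262302 + (1.8262302 − 1.7411386)/3 = 1.8545941
T_{3}^{(1)} = (4·1.8538719 − 1.8262302) / 3 = 1.8630858
T_{3}^{(2)} = (16·1.8630858 − 1.8545941) / 15 = 1.8636519

1.86365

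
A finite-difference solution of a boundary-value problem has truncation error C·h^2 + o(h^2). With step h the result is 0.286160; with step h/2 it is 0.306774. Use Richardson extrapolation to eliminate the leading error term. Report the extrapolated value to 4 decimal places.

0.3136

Extrapolated value = (4·A(h/2) − A(h)) / (4 − 1)
= (4·0.306774 − 0.286160) / 3
= 0.940936 / 3 = 0.313645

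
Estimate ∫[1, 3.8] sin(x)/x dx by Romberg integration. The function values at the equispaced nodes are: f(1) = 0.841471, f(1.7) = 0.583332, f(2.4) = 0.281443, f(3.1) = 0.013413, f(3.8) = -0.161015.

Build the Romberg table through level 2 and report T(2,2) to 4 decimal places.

T(0,0) (trapezoid, 1 panel, h=2.8000): 0.952638
T(1,0) (trapezoid, 2 panels, h=1.4000): 0.870339
T(2,0) (trapezoid, 4 panels, h=0.7000): 0.852891
T(1,1) = 0.870339 + (0.870339 − 0.952638)/3 = 0.842906
T(2,1) = 0.852891 + (0.852891 − 0.870339)/3 = 0.847075
T(2,2) = 0.847075 + (0.847075 − 0.842906)/15 = 0.847353

0.8474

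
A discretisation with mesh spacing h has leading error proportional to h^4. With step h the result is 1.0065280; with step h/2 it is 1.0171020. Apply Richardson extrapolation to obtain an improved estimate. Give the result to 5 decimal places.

1.01781

The leading error scales as h^4; refining by a factor of 2 reduces it by 2^4 = 16.
Extrapolated value = (16·A(h/2) − A(h)) / (16 − 1)
= (16·1.0171020 − 1.0065280) / 15
= 15.2671040 / 15 = 1.0178069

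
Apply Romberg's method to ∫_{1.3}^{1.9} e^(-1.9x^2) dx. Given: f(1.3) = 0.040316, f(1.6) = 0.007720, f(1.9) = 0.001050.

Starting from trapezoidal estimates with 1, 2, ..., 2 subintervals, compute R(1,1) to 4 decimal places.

R(0,0) (trapezoid, 1 panel, h=0.6000): 0.012410
R(1,0) (trapezoid, 2 panels, h=0.3000): 0.008521
R(1,1) = 0.008521 + (0.008521 − 0.012410)/3 = 0.007225

0.0072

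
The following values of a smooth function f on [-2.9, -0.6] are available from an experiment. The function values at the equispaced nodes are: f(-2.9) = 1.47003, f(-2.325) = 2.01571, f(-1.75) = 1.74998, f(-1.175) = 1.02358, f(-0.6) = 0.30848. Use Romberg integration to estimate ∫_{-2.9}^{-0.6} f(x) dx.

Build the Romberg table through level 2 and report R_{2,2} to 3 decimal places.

3.340

R_{0,0} (trapezoid, 1 panel, h=2.3000): 2.04529
R_{1,0} (trapezoid, 2 panels, h=1.1500): 3.03512
R_{2,0} (trapezoid, 4 panels, h=0.5750): 3.26515
R_{1,1} = 3.03512 + (3.03512 − 2.04529)/3 = 3.36506
R_{2,1} = 3.26515 + (3.26515 − 3.03512)/3 = 3.34183
R_{2,2} = 3.34183 + (3.34183 − 3.36506)/15 = 3.34028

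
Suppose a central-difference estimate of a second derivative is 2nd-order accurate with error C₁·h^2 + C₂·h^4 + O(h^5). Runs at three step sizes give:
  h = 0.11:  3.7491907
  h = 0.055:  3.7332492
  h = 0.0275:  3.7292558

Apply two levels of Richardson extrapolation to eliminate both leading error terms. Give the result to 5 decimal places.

First eliminate the h^2 term (factor 2^2 = 4):
  B₁ = (4·3.7332492 − 3.7491907)/3 = 3.7279354
  B₂ = (4·3.7292558 − 3.7332492)/3 = 3.7279247
Then eliminate the h^4 term (factor 2^4 = 16):
  (16·3.7279247 − 3.7279354)/15 = 3.7279240

3.72792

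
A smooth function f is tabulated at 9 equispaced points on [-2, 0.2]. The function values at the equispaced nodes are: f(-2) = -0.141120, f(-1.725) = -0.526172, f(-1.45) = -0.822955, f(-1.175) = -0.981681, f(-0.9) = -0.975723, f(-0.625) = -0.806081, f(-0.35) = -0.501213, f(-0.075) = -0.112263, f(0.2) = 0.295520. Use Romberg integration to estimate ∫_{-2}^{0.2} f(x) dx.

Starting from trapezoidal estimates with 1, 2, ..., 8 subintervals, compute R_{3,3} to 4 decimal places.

-1.2969

R_{0,0} (trapezoid, 1 panel, h=2.2000): 0.169840
R_{1,0} (trapezoid, 2 panels, h=1.1000): -0.988375
R_{2,0} (trapezoid, 4 panels, h=0.5500): -1.222480
R_{3,0} (trapezoid, 8 panels, h=0.2750): -1.278444
R_{1,1} = -0.988375 + (-0.988375 − 0.169840)/3 = -1.374447
R_{2,1} = -1.222480 + (-1.222480 − (-0.988375))/3 = -1.300515
R_{3,1} = -1.278444 + (-1.278444 − (-1.222480))/3 = -1.297099
R_{2,2} = -1.300515 + (-1.300515 − (-1.374447))/15 = -1.295586
R_{3,2} = -1.297099 + (-1.297099 − (-1.300515))/15 = -1.296871
R_{3,3} = -1.296871 + (-1.296871 − (-1.295586))/63 = -1.296891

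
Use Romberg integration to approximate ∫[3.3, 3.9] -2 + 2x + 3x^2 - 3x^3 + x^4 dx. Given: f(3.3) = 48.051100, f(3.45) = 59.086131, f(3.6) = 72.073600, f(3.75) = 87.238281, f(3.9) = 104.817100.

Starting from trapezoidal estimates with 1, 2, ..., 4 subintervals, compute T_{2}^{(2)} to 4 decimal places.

44.1156

T_{0}^{(0)} (trapezoid, 1 panel, h=0.6000): 45.860460
T_{1}^{(0)} (trapezoid, 2 panels, h=0.3000): 44.552310
T_{2}^{(0)} (trapezoid, 4 panels, h=0.1500): 44.224817
T_{1}^{(1)} = 44.552310 + (44.552310 − 45.860460)/3 = 44.116260
T_{2}^{(1)} = 44.224817 + (44.224817 − 44.552310)/3 = 44.115653
T_{2}^{(2)} = 44.115653 + (44.115653 − 44.116260)/15 = 44.115613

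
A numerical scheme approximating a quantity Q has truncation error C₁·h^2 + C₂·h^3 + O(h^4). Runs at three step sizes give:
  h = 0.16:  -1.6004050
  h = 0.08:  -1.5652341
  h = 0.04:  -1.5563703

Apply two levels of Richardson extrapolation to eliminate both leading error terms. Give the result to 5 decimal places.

First eliminate the h^2 term (factor 2^2 = 4):
  B₁ = (4·(-1.5652341) − (-1.6004050))/3 = -1.5535105
  B₂ = (4·(-1.5563703) − (-1.5652341))/3 = -1.5534157
Then eliminate the h^3 term (factor 2^3 = 8):
  (8·(-1.5534157) − (-1.5535105))/7 = -1.5534022

-1.55340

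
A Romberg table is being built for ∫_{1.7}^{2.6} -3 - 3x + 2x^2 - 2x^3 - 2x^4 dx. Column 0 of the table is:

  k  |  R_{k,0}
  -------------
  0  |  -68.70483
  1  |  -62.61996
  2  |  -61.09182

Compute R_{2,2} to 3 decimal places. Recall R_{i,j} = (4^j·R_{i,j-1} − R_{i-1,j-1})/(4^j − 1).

R_{1,1} = -62.61996 + (-62.61996 − (-68.70483))/3 = -60.59167
R_{2,1} = -61.09182 + (-61.09182 − (-62.61996))/3 = -60.58244
R_{2,2} = (16·(-60.58244) − (-60.59167)) / 15 = -60.58182
(Column j=1 coincides with Simpson's rule on the same nodes.)

-60.582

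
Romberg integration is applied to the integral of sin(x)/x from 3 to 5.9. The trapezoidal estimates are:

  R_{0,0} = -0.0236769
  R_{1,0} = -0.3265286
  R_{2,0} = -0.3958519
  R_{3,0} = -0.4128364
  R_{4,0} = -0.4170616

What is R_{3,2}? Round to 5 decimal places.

Richardson extrapolation on the trapezoidal column (denominator 4−1=3):
R_{2,1} = -0.3958519 + (-0.3958519 − (-0.3265286))/3 = -0.4189597
R_{3,1} = (4·(-0.4128364) − (-0.3958519)) / 3 = -0.4184979
R_{3,2} = (16·(-0.4184979) − (-0.4189597)) / 15 = -0.4184671

-0.41847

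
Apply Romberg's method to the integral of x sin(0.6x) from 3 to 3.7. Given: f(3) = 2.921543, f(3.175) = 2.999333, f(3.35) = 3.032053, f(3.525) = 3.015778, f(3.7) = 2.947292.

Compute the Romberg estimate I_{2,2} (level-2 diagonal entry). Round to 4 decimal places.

2.0996

I_{0,0} (trapezoid, 1 panel, h=0.7000): 2.054092
I_{1,0} (trapezoid, 2 panels, h=0.3500): 2.088265
I_{2,0} (trapezoid, 4 panels, h=0.1750): 2.096777
I_{1,1} = 2.088265 + (2.088265 − 2.054092)/3 = 2.099656
I_{2,1} = 2.096777 + (2.096777 − 2.088265)/3 = 2.099614
I_{2,2} = 2.099614 + (2.099614 − 2.099656)/15 = 2.099611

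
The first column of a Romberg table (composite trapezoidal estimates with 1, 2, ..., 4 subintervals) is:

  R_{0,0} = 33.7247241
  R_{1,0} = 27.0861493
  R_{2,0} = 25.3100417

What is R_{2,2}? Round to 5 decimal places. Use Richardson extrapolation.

Richardson extrapolation on the trapezoidal column (denominator 4−1=3):
R_{1,1} = 27.0861493 + (27.0861493 − 33.7247241)/3 = 24.8732910
R_{2,1} = (4·25.3100417 − 27.0861493) / 3 = 24.7180058
R_{2,2} = (16·24.7180058 − 24.8732910) / 15 = 24.7076535
(Column j=1 coincides with Simpson's rule on the same nodes.)

24.70765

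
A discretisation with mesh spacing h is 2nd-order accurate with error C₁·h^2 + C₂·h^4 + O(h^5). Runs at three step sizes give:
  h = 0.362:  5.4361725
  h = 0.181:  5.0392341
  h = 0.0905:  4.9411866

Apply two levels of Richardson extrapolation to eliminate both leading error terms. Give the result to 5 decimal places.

4.90861

First eliminate the h^2 term (factor 2^2 = 4):
  B₁ = (4·5.0392341 − 5.4361725)/3 = 4.9069213
  B₂ = (4·4.9411866 − 5.0392341)/3 = 4.9085041
Then eliminate the h^4 term (factor 2^4 = 16):
  (16·4.9085041 − 4.9069213)/15 = 4.9086096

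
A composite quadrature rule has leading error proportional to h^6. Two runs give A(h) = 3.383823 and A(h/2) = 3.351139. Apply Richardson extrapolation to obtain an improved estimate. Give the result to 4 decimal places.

The leading error scales as h^6; refining by a factor of 2 reduces it by 2^6 = 64.
Extrapolated value = (64·A(h/2) − A(h)) / (64 − 1)
= (64·3.351139 − 3.383823) / 63
= 211.089073 / 63 = 3.350620

3.3506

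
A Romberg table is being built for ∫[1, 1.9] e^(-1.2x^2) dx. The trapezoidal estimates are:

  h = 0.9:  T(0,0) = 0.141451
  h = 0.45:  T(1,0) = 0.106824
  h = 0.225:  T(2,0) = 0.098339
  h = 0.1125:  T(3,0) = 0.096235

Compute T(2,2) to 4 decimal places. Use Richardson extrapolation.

0.0955

T(1,1) = 0.106824 + (0.106824 − 0.141451)/3 = 0.095282
T(2,1) = (4·0.098339 − 0.106824) / 3 = 0.095511
T(2,2) = (16·0.095511 − 0.095282) / 15 = 0.095526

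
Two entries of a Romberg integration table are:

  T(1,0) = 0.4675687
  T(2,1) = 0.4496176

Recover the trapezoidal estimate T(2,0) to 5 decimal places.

0.45411

From T(2,1) = (4·T(2,0) − T(1,0))/3, solve for T(2,0):
4·T(2,0) = 3·0.4496176 + 0.4675687 = 1.8164215
T(2,0) = 0.4541054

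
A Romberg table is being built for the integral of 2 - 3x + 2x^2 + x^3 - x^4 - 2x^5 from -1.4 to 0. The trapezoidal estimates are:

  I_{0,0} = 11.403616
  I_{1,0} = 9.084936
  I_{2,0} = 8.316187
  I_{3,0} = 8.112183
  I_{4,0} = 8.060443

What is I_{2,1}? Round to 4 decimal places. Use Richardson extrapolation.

8.0599

I_{2,1} = (4·8.316187 − 9.084936) / 3 = 8.059937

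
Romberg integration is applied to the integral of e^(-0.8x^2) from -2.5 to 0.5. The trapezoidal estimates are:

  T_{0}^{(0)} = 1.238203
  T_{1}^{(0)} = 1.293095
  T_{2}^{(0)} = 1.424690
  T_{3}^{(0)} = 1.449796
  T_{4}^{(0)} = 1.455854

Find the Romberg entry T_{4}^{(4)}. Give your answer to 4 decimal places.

T_{1}^{(1)} = (4·1.293095 − 1.238203) / 3 = 1.311392
T_{2}^{(1)} = 1.424690 + (1.424690 − 1.293095)/3 = 1.468555
T_{3}^{(1)} = 1.449796 + (1.449796 − 1.424690)/3 = 1.458165
T_{4}^{(1)} = 1.455854 + (1.455854 − 1.449796)/3 = 1.457873
T_{2}^{(2)} = (16·1.468555 − 1.311392) / 15 = 1.479033
T_{3}^{(2)} = (16·1.458165 − 1.468555) / 15 = 1.457472
T_{4}^{(2)} = 1.457873 + (1.457873 − 1.458165)/15 = 1.457854
T_{3}^{(3)} = (64·1.457472 − 1.479033) / 63 = 1.457130
T_{4}^{(3)} = 1.457854 + (1.457854 − 1.457472)/63 = 1.457860
T_{4}^{(4)} = 1.457860 + (1.457860 − 1.457130)/255 = 1.457863
(Column j=1 coincides with Simpson's rule on the same nodes.)

1.4579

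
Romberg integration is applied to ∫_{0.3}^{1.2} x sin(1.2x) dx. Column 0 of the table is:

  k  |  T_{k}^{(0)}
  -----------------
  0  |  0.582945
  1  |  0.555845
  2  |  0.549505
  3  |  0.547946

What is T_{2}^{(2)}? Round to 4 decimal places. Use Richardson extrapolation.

0.5474

Richardson extrapolation on the trapezoidal column (denominator 4−1=3):
T_{1}^{(1)} = 0.555845 + (0.555845 − 0.582945)/3 = 0.546812
T_{2}^{(1)} = 0.549505 + (0.549505 − 0.555845)/3 = 0.547392
T_{2}^{(2)} = 0.547392 + (0.547392 − 0.546812)/15 = 0.547431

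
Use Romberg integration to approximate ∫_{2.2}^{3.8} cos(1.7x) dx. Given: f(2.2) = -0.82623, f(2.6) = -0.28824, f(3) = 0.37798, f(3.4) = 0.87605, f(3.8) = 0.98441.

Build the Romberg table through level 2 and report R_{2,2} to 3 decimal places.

R_{0,0} (trapezoid, 1 panel, h=1.6000): 0.12654
R_{1,0} (trapezoid, 2 panels, h=0.8000): 0.36566
R_{2,0} (trapezoid, 4 panels, h=0.4000): 0.41795
R_{1,1} = 0.36566 + (0.36566 − 0.12654)/3 = 0.44537
R_{2,1} = 0.41795 + (0.41795 − 0.36566)/3 = 0.43538
R_{2,2} = 0.43538 + (0.43538 − 0.44537)/15 = 0.43471

0.435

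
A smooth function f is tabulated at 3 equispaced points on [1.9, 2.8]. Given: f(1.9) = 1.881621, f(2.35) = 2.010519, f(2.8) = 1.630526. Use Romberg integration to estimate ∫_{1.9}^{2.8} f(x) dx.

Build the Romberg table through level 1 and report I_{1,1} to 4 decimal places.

I_{0,0} (trapezoid, 1 panel, h=0.9000): 1.580466
I_{1,0} (trapezoid, 2 panels, h=0.4500): 1.694967
I_{1,1} = 1.694967 + (1.694967 − 1.580466)/3 = 1.733134

1.7331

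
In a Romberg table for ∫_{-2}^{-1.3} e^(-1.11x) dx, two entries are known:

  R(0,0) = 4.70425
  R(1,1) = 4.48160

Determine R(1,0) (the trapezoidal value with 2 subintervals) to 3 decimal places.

From R(1,1) = (4·R(1,0) − R(0,0))/3, solve for R(1,0):
4·R(1,0) = 3·4.48160 + 4.70425 = 18.14905
R(1,0) = 4.53726

4.537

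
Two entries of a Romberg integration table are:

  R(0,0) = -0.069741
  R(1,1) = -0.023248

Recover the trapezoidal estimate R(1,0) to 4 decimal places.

From R(1,1) = (4·R(1,0) − R(0,0))/3, solve for R(1,0):
4·R(1,0) = 3·(-0.023248) + (-0.069741) = -0.139485
R(1,0) = -0.034871

-0.0349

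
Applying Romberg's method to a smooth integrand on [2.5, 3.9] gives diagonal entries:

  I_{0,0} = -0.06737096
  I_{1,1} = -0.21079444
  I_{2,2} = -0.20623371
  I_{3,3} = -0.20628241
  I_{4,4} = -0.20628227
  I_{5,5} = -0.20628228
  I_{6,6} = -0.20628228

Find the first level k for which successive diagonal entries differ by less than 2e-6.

k = 4

|I_{1,1} − I_{0,0}| = 0.14342348 ≥ 2e-6
|I_{2,2} − I_{1,1}| = 0.00456073 ≥ 2e-6
|I_{3,3} − I_{2,2}| = 0.00004870 ≥ 2e-6
|I_{4,4} − I_{3,3}| = 0.00000014 < 2e-6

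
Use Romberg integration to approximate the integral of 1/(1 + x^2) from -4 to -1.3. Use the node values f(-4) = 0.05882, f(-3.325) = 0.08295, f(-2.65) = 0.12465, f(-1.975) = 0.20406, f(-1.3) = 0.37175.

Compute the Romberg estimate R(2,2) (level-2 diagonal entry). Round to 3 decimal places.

R(0,0) (trapezoid, 1 panel, h=2.7000): 0.58127
R(1,0) (trapezoid, 2 panels, h=1.3500): 0.45891
R(2,0) (trapezoid, 4 panels, h=0.6750): 0.42319
R(1,1) = 0.45891 + (0.45891 − 0.58127)/3 = 0.41812
R(2,1) = 0.42319 + (0.42319 − 0.45891)/3 = 0.41128
R(2,2) = 0.41128 + (0.41128 − 0.41812)/15 = 0.41082

0.411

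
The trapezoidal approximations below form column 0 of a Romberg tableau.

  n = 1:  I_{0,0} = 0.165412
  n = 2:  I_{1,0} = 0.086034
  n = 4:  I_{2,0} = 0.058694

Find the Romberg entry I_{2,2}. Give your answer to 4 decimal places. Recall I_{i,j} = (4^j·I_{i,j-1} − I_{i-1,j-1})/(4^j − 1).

0.0489

Richardson extrapolation on the trapezoidal column (denominator 4−1=3):
I_{1,1} = (4·0.086034 − 0.165412) / 3 = 0.059575
I_{2,1} = (4·0.058694 − 0.086034) / 3 = 0.049581
I_{2,2} = (16·0.049581 − 0.059575) / 15 = 0.048915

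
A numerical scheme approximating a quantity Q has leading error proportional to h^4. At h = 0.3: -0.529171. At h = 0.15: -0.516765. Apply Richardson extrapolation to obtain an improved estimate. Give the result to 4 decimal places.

Extrapolated value = (16·A(h/2) − A(h)) / (16 − 1)
= (16·(-0.516765) − (-0.529171)) / 15
= -7.739069 / 15 = -0.515938

-0.5159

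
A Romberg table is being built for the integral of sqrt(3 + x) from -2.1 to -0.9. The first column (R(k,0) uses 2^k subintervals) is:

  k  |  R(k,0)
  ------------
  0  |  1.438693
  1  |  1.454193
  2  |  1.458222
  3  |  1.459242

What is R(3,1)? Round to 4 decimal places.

1.4596

Richardson extrapolation on the trapezoidal column (denominator 4−1=3):
R(3,1) = (4·1.459242 − 1.458222) / 3 = 1.459582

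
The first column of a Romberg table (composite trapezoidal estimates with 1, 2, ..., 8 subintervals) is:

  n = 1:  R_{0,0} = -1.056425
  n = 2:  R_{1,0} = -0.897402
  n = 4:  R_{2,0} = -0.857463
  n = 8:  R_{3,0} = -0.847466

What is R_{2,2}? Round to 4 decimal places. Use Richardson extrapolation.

-0.8441

Richardson extrapolation on the trapezoidal column (denominator 4−1=3):
R_{1,1} = (4·(-0.897402) − (-1.056425)) / 3 = -0.844394
R_{2,1} = -0.857463 + (-0.857463 − (-0.897402))/3 = -0.844150
R_{2,2} = -0.844150 + (-0.844150 − (-0.844394))/15 = -0.844134
(Column j=1 coincides with Simpson's rule on the same nodes.)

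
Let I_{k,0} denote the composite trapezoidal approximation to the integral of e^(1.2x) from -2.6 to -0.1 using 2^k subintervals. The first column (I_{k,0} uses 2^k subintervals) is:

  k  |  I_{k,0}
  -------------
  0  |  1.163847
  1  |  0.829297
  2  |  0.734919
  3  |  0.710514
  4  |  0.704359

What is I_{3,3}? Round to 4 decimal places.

I_{1,1} = 0.829297 + (0.829297 − 1.163847)/3 = 0.717780
I_{2,1} = (4·0.734919 − 0.829297) / 3 = 0.703460
I_{3,1} = (4·0.710514 − 0.734919) / 3 = 0.702379
I_{2,2} = 0.703460 + (0.703460 − 0.717780)/15 = 0.702505
I_{3,2} = (16·0.702379 − 0.703460) / 15 = 0.702307
I_{3,3} = 0.702307 + (0.702307 − 0.702505)/63 = 0.702304

0.7023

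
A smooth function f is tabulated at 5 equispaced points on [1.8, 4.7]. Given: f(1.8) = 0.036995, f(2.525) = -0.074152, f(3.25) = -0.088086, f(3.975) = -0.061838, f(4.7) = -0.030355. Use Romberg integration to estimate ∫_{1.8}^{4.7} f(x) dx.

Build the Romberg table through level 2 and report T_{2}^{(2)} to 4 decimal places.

-0.1728

T_{0}^{(0)} (trapezoid, 1 panel, h=2.9000): 0.009628
T_{1}^{(0)} (trapezoid, 2 panels, h=1.4500): -0.122911
T_{2}^{(0)} (trapezoid, 4 panels, h=0.7250): -0.160048
T_{1}^{(1)} = -0.122911 + (-0.122911 − 0.009628)/3 = -0.167091
T_{2}^{(1)} = -0.160048 + (-0.160048 − (-0.122911))/3 = -0.172427
T_{2}^{(2)} = -0.172427 + (-0.172427 − (-0.167091))/15 = -0.172783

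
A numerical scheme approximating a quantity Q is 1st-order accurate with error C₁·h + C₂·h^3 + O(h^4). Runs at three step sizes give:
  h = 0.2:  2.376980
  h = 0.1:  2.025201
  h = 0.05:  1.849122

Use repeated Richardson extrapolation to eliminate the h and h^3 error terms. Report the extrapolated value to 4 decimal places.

First eliminate the h term (factor 2^1 = 2):
  B₁ = (2·2.025201 − 2.376980)/1 = 1.673422
  B₂ = (2·1.849122 − 2.025201)/1 = 1.673043
Then eliminate the h^3 term (factor 2^3 = 8):
  (8·1.673043 − 1.673422)/7 = 1.672989

1.6730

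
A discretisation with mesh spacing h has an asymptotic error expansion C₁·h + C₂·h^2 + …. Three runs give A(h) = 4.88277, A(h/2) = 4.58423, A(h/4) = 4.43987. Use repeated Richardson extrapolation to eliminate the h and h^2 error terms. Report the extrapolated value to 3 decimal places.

First eliminate the h term (factor 2^1 = 2):
  B₁ = (2·4.58423 − 4.88277)/1 = 4.28569
  B₂ = (2·4.43987 − 4.58423)/1 = 4.29551
Then eliminate the h^2 term (factor 2^2 = 4):
  (4·4.29551 − 4.28569)/3 = 4.29878

4.299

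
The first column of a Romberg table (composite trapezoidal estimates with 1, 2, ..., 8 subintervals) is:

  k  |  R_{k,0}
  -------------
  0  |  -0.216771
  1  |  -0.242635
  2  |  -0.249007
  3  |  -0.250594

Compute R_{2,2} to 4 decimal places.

Richardson extrapolation on the trapezoidal column (denominator 4−1=3):
R_{1,1} = (4·(-0.242635) − (-0.216771)) / 3 = -0.251256
R_{2,1} = (4·(-0.249007) − (-0.242635)) / 3 = -0.251131
R_{2,2} = -0.251131 + (-0.251131 − (-0.251256))/15 = -0.251123
(Column j=1 coincides with Simpson's rule on the same nodes.)

-0.2511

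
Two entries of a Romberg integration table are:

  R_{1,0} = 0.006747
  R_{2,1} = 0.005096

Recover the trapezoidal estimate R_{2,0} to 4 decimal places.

0.0055

From R_{2,1} = (4·R_{2,0} − R_{1,0})/3, solve for R_{2,0}:
4·R_{2,0} = 3·0.005096 + 0.006747 = 0.022035
R_{2,0} = 0.005509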